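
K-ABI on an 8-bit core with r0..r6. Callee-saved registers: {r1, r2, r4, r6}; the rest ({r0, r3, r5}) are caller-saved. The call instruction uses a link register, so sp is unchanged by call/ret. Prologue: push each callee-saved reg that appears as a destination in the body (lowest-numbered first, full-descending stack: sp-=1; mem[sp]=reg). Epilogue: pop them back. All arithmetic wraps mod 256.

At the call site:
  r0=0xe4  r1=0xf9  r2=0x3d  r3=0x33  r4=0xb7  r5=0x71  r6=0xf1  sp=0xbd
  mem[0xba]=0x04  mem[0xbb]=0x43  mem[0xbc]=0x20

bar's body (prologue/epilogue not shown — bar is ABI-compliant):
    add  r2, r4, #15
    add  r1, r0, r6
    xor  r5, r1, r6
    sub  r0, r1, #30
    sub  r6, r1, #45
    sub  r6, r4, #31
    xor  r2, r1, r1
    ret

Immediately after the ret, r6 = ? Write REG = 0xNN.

prologue: push r1 → mem[0xbc]=0xf9, sp=0xbc
prologue: push r2 → mem[0xbb]=0x3d, sp=0xbb
prologue: push r6 → mem[0xba]=0xf1, sp=0xba
body[0] add  r2, r4, #15 → r2=0xc6
body[1] add  r1, r0, r6 → r1=0xd5
body[2] xor  r5, r1, r6 → r5=0x24
body[3] sub  r0, r1, #30 → r0=0xb7
body[4] sub  r6, r1, #45 → r6=0xa8
body[5] sub  r6, r4, #31 → r6=0x98
body[6] xor  r2, r1, r1 → r2=0x00
epilogue: pop r6=0xf1, sp=0xbb
epilogue: pop r2=0x3d, sp=0xbc
epilogue: pop r1=0xf9, sp=0xbd
r6 is callee-saved → restored

REG = 0xf1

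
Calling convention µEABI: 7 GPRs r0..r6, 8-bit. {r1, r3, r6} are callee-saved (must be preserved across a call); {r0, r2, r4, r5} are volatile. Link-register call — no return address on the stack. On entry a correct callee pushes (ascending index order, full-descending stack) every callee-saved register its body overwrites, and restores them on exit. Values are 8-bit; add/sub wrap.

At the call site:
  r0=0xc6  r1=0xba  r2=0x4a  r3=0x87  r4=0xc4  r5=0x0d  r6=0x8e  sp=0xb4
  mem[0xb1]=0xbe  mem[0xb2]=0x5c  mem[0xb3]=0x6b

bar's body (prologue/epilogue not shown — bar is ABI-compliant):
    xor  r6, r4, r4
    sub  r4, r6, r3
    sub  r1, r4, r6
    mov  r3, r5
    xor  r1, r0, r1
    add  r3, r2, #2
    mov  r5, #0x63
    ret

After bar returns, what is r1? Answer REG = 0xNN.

REG = 0xba

prologue: push r1 → mem[0xb3]=0xba, sp=0xb3
prologue: push r3 → mem[0xb2]=0x87, sp=0xb2
prologue: push r6 → mem[0xb1]=0x8e, sp=0xb1
body[0] xor  r6, r4, r4 → r6=0x00
body[1] sub  r4, r6, r3 → r4=0x79
body[2] sub  r1, r4, r6 → r1=0x79
body[3] mov  r3, r5 → r3=0x0d
body[4] xor  r1, r0, r1 → r1=0xbf
body[5] add  r3, r2, #2 → r3=0x4c
body[6] mov  r5, #0x63 → r5=0x63
epilogue: pop r6=0x8e, sp=0xb2
epilogue: pop r3=0x87, sp=0xb3
epilogue: pop r1=0xba, sp=0xb4
r1 is callee-saved → restored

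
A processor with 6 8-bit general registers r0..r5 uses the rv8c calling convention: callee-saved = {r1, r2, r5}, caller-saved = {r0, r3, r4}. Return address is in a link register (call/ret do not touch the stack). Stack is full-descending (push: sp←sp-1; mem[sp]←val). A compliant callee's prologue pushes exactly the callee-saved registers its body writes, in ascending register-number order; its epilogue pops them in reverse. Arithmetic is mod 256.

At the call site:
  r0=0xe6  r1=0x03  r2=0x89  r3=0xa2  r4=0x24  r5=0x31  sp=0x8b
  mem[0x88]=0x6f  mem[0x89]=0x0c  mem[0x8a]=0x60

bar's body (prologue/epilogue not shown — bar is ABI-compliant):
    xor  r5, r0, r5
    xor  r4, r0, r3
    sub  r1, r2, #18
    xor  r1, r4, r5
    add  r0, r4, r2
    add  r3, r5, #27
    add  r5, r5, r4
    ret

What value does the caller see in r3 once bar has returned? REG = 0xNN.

REG = 0xf2

prologue: push r1 -> mem[0x8a]=0x03, sp=0x8a
prologue: push r5 -> mem[0x89]=0x31, sp=0x89
body[0] xor  r5, r0, r5 -> r5=0xd7
body[1] xor  r4, r0, r3 -> r4=0x44
body[2] sub  r1, r2, #18 -> r1=0x77
body[3] xor  r1, r4, r5 -> r1=0x93
body[4] add  r0, r4, r2 -> r0=0xcd
body[5] add  r3, r5, #27 -> r3=0xf2
body[6] add  r5, r5, r4 -> r5=0x1b
epilogue: pop r5=0x31, sp=0x8a
epilogue: pop r1=0x03, sp=0x8b
r3 is caller-saved -> body value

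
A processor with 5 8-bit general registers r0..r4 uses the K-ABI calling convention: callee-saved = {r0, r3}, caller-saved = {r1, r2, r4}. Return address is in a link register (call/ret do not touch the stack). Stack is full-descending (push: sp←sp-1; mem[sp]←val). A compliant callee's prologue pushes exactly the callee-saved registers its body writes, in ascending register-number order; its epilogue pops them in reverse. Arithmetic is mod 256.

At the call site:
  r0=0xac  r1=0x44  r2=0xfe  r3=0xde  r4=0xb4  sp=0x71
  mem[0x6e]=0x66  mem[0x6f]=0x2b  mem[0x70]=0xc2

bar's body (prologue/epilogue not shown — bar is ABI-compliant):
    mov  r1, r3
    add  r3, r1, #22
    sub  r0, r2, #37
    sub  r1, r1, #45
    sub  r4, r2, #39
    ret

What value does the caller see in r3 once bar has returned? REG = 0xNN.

REG = 0xde

prologue: push r0 -> mem[0x70]=0xac, sp=0x70
prologue: push r3 -> mem[0x6f]=0xde, sp=0x6f
body[0] mov  r1, r3 -> r1=0xde
body[1] add  r3, r1, #22 -> r3=0xf4
body[2] sub  r0, r2, #37 -> r0=0xd9
body[3] sub  r1, r1, #45 -> r1=0xb1
body[4] sub  r4, r2, #39 -> r4=0xd7
epilogue: pop r3=0xde, sp=0x70
epilogue: pop r0=0xac, sp=0x71
r3 is callee-saved -> restored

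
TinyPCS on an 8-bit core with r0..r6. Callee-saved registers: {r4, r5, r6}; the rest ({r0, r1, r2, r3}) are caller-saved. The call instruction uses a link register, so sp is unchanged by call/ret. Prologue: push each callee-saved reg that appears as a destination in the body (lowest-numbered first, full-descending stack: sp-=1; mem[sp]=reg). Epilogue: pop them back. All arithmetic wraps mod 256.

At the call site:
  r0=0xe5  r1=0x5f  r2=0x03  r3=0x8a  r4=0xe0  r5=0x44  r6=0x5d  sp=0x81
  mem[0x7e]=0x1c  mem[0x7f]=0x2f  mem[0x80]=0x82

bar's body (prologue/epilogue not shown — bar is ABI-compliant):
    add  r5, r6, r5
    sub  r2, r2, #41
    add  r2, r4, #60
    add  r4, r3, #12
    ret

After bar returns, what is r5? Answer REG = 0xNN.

prologue: push r4 -> mem[0x80]=0xe0, sp=0x80
prologue: push r5 -> mem[0x7f]=0x44, sp=0x7f
body[0] add  r5, r6, r5 -> r5=0xa1
body[1] sub  r2, r2, #41 -> r2=0xda
body[2] add  r2, r4, #60 -> r2=0x1c
body[3] add  r4, r3, #12 -> r4=0x96
epilogue: pop r5=0x44, sp=0x80
epilogue: pop r4=0xe0, sp=0x81
r5 is callee-saved -> restored

REG = 0x44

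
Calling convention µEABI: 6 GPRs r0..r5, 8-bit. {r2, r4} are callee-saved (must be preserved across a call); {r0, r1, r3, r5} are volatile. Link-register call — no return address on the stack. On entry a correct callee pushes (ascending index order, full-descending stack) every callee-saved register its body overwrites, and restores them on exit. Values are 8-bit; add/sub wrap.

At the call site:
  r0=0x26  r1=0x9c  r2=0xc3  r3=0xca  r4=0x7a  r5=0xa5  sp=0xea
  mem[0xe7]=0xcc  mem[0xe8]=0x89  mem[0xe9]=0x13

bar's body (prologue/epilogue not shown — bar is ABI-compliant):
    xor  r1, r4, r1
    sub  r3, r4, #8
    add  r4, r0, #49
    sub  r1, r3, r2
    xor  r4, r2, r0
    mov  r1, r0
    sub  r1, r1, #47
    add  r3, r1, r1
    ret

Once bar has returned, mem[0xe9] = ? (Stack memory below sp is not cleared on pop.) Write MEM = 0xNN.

MEM = 0x7a

prologue: push r4 -> mem[0xe9]=0x7a, sp=0xe9
body[0] xor  r1, r4, r1 -> r1=0xe6
body[1] sub  r3, r4, #8 -> r3=0x72
body[2] add  r4, r0, #49 -> r4=0x57
body[3] sub  r1, r3, r2 -> r1=0xaf
body[4] xor  r4, r2, r0 -> r4=0xe5
body[5] mov  r1, r0 -> r1=0x26
body[6] sub  r1, r1, #47 -> r1=0xf7
body[7] add  r3, r1, r1 -> r3=0xee
epilogue: pop r4=0x7a, sp=0xea
prologue pushed ['r4'] at ['0xe9']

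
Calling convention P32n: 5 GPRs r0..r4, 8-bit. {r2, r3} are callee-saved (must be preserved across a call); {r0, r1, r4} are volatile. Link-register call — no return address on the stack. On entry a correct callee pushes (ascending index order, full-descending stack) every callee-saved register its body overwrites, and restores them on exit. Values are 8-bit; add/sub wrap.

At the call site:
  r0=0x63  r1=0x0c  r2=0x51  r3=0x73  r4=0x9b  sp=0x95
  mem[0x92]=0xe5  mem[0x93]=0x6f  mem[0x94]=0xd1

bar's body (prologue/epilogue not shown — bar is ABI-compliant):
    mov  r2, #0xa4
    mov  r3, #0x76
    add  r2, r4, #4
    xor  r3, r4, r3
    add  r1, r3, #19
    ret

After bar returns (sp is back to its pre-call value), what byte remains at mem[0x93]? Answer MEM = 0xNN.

prologue: push r2 -> mem[0x94]=0x51, sp=0x94
prologue: push r3 -> mem[0x93]=0x73, sp=0x93
body[0] mov  r2, #0xa4 -> r2=0xa4
body[1] mov  r3, #0x76 -> r3=0x76
body[2] add  r2, r4, #4 -> r2=0x9f
body[3] xor  r3, r4, r3 -> r3=0xed
body[4] add  r1, r3, #19 -> r1=0x00
epilogue: pop r3=0x73, sp=0x94
epilogue: pop r2=0x51, sp=0x95
prologue pushed ['r2', 'r3'] at ['0x94', '0x93']

MEM = 0x73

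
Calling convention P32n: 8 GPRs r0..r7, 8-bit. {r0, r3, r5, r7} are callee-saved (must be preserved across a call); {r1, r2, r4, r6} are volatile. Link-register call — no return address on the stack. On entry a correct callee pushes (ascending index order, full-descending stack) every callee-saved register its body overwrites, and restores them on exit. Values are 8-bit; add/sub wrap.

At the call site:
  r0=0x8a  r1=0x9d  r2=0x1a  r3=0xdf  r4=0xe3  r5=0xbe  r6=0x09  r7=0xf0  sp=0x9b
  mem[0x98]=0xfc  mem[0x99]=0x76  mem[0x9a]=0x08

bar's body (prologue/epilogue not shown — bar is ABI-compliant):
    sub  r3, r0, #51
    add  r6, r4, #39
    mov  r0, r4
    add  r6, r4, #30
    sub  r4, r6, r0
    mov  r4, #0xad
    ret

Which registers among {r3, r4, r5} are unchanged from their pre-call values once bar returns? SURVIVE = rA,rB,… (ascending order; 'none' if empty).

SURVIVE = r3,r5

prologue: push r0 → mem[0x9a]=0x8a, sp=0x9a
prologue: push r3 → mem[0x99]=0xdf, sp=0x99
body[0] sub  r3, r0, #51 → r3=0x57
body[1] add  r6, r4, #39 → r6=0x0a
body[2] mov  r0, r4 → r0=0xe3
body[3] add  r6, r4, #30 → r6=0x01
body[4] sub  r4, r6, r0 → r4=0x1e
body[5] mov  r4, #0xad → r4=0xad
epilogue: pop r3=0xdf, sp=0x9a
epilogue: pop r0=0x8a, sp=0x9b
r3: callee-saved, written=True
r4: caller-saved, written=True
r5: callee-saved, written=False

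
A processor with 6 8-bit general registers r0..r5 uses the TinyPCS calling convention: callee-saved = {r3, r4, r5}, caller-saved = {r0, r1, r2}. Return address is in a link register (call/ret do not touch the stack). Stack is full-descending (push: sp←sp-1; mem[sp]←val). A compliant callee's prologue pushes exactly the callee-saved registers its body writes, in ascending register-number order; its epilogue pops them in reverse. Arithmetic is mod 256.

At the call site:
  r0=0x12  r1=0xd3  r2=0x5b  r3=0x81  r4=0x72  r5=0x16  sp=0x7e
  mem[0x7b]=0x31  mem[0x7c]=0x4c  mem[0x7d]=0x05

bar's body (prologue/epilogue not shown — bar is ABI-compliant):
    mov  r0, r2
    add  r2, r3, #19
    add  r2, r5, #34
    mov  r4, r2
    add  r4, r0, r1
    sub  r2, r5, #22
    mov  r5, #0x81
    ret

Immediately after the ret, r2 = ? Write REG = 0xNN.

REG = 0x00

prologue: push r4 -> mem[0x7d]=0x72, sp=0x7d
prologue: push r5 -> mem[0x7c]=0x16, sp=0x7c
body[0] mov  r0, r2 -> r0=0x5b
body[1] add  r2, r3, #19 -> r2=0x94
body[2] add  r2, r5, #34 -> r2=0x38
body[3] mov  r4, r2 -> r4=0x38
body[4] add  r4, r0, r1 -> r4=0x2e
body[5] sub  r2, r5, #22 -> r2=0x00
body[6] mov  r5, #0x81 -> r5=0x81
epilogue: pop r5=0x16, sp=0x7d
epilogue: pop r4=0x72, sp=0x7e
r2 is caller-saved -> body value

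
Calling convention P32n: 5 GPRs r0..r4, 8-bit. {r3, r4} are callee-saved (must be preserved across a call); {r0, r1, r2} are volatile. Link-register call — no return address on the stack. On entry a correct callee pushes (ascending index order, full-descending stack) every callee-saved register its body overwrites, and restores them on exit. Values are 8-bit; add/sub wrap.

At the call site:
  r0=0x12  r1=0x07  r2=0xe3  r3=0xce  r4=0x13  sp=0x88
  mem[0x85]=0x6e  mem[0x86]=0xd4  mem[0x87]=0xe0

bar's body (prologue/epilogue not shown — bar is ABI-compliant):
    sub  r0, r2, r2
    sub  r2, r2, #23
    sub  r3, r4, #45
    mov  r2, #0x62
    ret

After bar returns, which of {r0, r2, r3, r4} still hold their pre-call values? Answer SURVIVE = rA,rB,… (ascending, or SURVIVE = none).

SURVIVE = r3,r4

prologue: push r3 → mem[0x87]=0xce, sp=0x87
body[0] sub  r0, r2, r2 → r0=0x00
body[1] sub  r2, r2, #23 → r2=0xcc
body[2] sub  r3, r4, #45 → r3=0xe6
body[3] mov  r2, #0x62 → r2=0x62
epilogue: pop r3=0xce, sp=0x88
r0: caller-saved, written=True
r2: caller-saved, written=True
r3: callee-saved, written=True
r4: callee-saved, written=False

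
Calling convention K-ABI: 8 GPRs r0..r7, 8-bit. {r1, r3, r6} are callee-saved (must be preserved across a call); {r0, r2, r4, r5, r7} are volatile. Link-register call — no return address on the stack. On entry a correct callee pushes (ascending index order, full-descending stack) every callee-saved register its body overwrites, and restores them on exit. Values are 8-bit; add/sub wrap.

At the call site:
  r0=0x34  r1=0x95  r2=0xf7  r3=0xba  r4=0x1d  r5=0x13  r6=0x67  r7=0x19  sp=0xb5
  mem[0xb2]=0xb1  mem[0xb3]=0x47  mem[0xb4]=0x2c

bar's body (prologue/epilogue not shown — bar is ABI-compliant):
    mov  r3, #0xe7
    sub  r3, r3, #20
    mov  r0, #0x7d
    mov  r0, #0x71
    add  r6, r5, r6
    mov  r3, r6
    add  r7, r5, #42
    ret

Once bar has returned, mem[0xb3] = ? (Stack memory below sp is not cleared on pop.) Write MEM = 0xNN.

MEM = 0x67

prologue: push r3 -> mem[0xb4]=0xba, sp=0xb4
prologue: push r6 -> mem[0xb3]=0x67, sp=0xb3
body[0] mov  r3, #0xe7 -> r3=0xe7
body[1] sub  r3, r3, #20 -> r3=0xd3
body[2] mov  r0, #0x7d -> r0=0x7d
body[3] mov  r0, #0x71 -> r0=0x71
body[4] add  r6, r5, r6 -> r6=0x7a
body[5] mov  r3, r6 -> r3=0x7a
body[6] add  r7, r5, #42 -> r7=0x3d
epilogue: pop r6=0x67, sp=0xb4
epilogue: pop r3=0xba, sp=0xb5
prologue pushed ['r3', 'r6'] at ['0xb4', '0xb3']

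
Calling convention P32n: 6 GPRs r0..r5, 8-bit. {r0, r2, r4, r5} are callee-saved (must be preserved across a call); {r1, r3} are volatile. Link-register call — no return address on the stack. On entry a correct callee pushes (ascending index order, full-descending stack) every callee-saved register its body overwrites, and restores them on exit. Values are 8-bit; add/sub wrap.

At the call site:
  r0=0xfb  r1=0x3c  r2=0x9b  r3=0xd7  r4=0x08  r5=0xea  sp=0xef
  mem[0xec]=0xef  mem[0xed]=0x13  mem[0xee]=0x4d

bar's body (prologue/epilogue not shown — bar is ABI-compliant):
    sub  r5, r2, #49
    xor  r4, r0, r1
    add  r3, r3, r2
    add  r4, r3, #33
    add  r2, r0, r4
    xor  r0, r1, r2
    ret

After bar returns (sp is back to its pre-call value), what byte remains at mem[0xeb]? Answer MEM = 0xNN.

prologue: push r0 -> mem[0xee]=0xfb, sp=0xee
prologue: push r2 -> mem[0xed]=0x9b, sp=0xed
prologue: push r4 -> mem[0xec]=0x08, sp=0xec
prologue: push r5 -> mem[0xeb]=0xea, sp=0xeb
body[0] sub  r5, r2, #49 -> r5=0x6a
body[1] xor  r4, r0, r1 -> r4=0xc7
body[2] add  r3, r3, r2 -> r3=0x72
body[3] add  r4, r3, #33 -> r4=0x93
body[4] add  r2, r0, r4 -> r2=0x8e
body[5] xor  r0, r1, r2 -> r0=0xb2
epilogue: pop r5=0xea, sp=0xec
epilogue: pop r4=0x08, sp=0xed
epilogue: pop r2=0x9b, sp=0xee
epilogue: pop r0=0xfb, sp=0xef
prologue pushed ['r0', 'r2', 'r4', 'r5'] at ['0xee', '0xed', '0xec', '0xeb']

MEM = 0xea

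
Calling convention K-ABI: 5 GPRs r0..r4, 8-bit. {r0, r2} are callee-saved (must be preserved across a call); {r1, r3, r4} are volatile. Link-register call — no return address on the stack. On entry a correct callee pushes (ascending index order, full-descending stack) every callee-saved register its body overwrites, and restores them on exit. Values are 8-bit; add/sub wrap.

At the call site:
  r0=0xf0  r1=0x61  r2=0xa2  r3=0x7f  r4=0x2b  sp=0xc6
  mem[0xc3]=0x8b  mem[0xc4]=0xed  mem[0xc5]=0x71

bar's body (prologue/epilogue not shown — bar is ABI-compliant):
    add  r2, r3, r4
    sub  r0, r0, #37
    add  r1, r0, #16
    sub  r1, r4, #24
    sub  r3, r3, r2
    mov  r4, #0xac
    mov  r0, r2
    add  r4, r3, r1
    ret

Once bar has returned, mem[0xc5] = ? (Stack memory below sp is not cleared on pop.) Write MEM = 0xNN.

prologue: push r0 → mem[0xc5]=0xf0, sp=0xc5
prologue: push r2 → mem[0xc4]=0xa2, sp=0xc4
body[0] add  r2, r3, r4 → r2=0xaa
body[1] sub  r0, r0, #37 → r0=0xcb
body[2] add  r1, r0, #16 → r1=0xdb
body[3] sub  r1, r4, #24 → r1=0x13
body[4] sub  r3, r3, r2 → r3=0xd5
body[5] mov  r4, #0xac → r4=0xac
body[6] mov  r0, r2 → r0=0xaa
body[7] add  r4, r3, r1 → r4=0xe8
epilogue: pop r2=0xa2, sp=0xc5
epilogue: pop r0=0xf0, sp=0xc6
prologue pushed ['r0', 'r2'] at ['0xc5', '0xc4']

MEM = 0xf0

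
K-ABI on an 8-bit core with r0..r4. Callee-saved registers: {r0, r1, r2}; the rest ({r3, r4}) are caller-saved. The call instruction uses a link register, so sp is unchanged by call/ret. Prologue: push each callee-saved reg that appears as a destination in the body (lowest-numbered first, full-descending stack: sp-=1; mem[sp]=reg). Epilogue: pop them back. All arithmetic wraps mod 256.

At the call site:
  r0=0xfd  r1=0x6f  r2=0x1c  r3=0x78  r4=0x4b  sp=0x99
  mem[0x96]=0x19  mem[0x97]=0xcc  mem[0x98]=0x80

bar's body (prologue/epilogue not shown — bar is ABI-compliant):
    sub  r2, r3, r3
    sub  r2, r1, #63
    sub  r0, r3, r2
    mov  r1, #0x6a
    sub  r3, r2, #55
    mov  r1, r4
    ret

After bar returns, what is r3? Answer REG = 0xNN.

prologue: push r0 → mem[0x98]=0xfd, sp=0x98
prologue: push r1 → mem[0x97]=0x6f, sp=0x97
prologue: push r2 → mem[0x96]=0x1c, sp=0x96
body[0] sub  r2, r3, r3 → r2=0x00
body[1] sub  r2, r1, #63 → r2=0x30
body[2] sub  r0, r3, r2 → r0=0x48
body[3] mov  r1, #0x6a → r1=0x6a
body[4] sub  r3, r2, #55 → r3=0xf9
body[5] mov  r1, r4 → r1=0x4b
epilogue: pop r2=0x1c, sp=0x97
epilogue: pop r1=0x6f, sp=0x98
epilogue: pop r0=0xfd, sp=0x99
r3 is caller-saved → body value

REG = 0xf9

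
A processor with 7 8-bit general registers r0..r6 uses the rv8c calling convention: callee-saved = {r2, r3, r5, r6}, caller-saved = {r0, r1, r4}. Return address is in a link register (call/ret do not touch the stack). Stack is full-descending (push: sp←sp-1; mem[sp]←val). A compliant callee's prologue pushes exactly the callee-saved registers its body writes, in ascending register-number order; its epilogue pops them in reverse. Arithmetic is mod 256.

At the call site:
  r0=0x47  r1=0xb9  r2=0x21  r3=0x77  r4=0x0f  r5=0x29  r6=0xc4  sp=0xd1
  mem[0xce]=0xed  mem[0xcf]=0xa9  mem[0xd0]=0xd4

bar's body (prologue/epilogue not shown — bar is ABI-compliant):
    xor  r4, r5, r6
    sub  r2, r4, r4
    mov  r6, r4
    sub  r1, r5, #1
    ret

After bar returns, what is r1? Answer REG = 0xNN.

REG = 0x28

prologue: push r2 → mem[0xd0]=0x21, sp=0xd0
prologue: push r6 → mem[0xcf]=0xc4, sp=0xcf
body[0] xor  r4, r5, r6 → r4=0xed
body[1] sub  r2, r4, r4 → r2=0x00
body[2] mov  r6, r4 → r6=0xed
body[3] sub  r1, r5, #1 → r1=0x28
epilogue: pop r6=0xc4, sp=0xd0
epilogue: pop r2=0x21, sp=0xd1
r1 is caller-saved → body value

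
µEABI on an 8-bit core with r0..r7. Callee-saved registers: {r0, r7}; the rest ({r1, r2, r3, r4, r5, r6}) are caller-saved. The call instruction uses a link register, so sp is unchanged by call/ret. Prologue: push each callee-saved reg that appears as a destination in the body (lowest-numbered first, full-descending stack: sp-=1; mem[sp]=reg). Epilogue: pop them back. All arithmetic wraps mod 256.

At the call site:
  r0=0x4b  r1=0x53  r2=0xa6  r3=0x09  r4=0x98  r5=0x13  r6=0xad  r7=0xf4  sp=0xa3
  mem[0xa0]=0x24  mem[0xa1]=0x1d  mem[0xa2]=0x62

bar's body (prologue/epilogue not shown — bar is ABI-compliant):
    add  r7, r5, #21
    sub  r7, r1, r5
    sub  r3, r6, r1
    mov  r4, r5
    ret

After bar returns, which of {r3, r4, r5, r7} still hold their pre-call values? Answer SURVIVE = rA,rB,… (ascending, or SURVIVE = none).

prologue: push r7 -> mem[0xa2]=0xf4, sp=0xa2
body[0] add  r7, r5, #21 -> r7=0x28
body[1] sub  r7, r1, r5 -> r7=0x40
body[2] sub  r3, r6, r1 -> r3=0x5a
body[3] mov  r4, r5 -> r4=0x13
epilogue: pop r7=0xf4, sp=0xa3
r3: caller-saved, written=True
r4: caller-saved, written=True
r5: caller-saved, written=False
r7: callee-saved, written=True

SURVIVE = r5,r7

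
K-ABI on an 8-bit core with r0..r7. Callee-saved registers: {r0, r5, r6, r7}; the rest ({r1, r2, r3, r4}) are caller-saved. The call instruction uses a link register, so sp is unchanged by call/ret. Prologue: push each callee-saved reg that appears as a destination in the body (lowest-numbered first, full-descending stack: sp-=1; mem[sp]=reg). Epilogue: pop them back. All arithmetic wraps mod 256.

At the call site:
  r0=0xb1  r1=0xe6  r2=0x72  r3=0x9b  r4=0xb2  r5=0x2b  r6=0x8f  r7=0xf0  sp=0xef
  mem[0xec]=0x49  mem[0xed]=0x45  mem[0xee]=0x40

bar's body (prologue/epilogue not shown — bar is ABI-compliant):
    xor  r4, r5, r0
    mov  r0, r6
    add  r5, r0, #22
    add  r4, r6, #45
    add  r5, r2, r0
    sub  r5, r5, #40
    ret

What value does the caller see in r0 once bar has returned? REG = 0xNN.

prologue: push r0 → mem[0xee]=0xb1, sp=0xee
prologue: push r5 → mem[0xed]=0x2b, sp=0xed
body[0] xor  r4, r5, r0 → r4=0x9a
body[1] mov  r0, r6 → r0=0x8f
body[2] add  r5, r0, #22 → r5=0xa5
body[3] add  r4, r6, #45 → r4=0xbc
body[4] add  r5, r2, r0 → r5=0x01
body[5] sub  r5, r5, #40 → r5=0xd9
epilogue: pop r5=0x2b, sp=0xee
epilogue: pop r0=0xb1, sp=0xef
r0 is callee-saved → restored

REG = 0xb1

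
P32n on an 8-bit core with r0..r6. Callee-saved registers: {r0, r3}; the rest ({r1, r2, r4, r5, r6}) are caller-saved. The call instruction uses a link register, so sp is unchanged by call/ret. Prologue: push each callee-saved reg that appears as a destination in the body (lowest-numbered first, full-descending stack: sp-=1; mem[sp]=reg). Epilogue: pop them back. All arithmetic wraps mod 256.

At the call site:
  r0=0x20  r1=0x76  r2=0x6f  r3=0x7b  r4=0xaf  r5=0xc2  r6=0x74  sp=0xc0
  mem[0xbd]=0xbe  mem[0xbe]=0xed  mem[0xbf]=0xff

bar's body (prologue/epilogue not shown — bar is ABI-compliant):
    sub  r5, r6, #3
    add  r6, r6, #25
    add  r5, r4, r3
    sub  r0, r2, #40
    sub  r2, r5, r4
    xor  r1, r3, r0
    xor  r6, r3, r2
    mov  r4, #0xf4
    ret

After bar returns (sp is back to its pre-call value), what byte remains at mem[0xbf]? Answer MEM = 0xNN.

prologue: push r0 -> mem[0xbf]=0x20, sp=0xbf
body[0] sub  r5, r6, #3 -> r5=0x71
body[1] add  r6, r6, #25 -> r6=0x8d
body[2] add  r5, r4, r3 -> r5=0x2a
body[3] sub  r0, r2, #40 -> r0=0x47
body[4] sub  r2, r5, r4 -> r2=0x7b
body[5] xor  r1, r3, r0 -> r1=0x3c
body[6] xor  r6, r3, r2 -> r6=0x00
body[7] mov  r4, #0xf4 -> r4=0xf4
epilogue: pop r0=0x20, sp=0xc0
prologue pushed ['r0'] at ['0xbf']

MEM = 0x20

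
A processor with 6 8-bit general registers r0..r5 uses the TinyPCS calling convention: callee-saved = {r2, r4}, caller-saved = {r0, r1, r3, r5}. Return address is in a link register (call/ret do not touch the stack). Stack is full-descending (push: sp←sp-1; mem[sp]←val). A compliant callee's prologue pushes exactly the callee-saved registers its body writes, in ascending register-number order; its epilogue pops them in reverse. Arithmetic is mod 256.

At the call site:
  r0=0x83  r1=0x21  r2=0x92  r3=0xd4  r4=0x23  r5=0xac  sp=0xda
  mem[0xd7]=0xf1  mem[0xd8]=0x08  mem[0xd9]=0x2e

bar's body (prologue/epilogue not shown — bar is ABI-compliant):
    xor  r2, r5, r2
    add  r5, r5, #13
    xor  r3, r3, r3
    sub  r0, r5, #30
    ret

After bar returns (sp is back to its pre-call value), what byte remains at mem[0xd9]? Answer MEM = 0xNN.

MEM = 0x92

prologue: push r2 → mem[0xd9]=0x92, sp=0xd9
body[0] xor  r2, r5, r2 → r2=0x3e
body[1] add  r5, r5, #13 → r5=0xb9
body[2] xor  r3, r3, r3 → r3=0x00
body[3] sub  r0, r5, #30 → r0=0x9b
epilogue: pop r2=0x92, sp=0xda
prologue pushed ['r2'] at ['0xd9']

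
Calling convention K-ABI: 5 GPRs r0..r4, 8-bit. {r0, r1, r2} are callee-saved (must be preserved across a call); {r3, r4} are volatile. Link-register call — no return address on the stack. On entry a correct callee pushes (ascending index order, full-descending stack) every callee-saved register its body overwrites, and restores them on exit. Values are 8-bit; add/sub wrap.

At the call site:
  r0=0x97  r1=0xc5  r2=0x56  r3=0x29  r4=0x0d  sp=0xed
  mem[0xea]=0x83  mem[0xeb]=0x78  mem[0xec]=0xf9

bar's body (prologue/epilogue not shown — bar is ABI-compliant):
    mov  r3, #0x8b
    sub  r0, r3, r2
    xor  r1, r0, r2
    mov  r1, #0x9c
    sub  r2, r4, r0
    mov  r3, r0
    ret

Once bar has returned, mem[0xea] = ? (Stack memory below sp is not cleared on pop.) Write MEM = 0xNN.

MEM = 0x56

prologue: push r0 → mem[0xec]=0x97, sp=0xec
prologue: push r1 → mem[0xeb]=0xc5, sp=0xeb
prologue: push r2 → mem[0xea]=0x56, sp=0xea
body[0] mov  r3, #0x8b → r3=0x8b
body[1] sub  r0, r3, r2 → r0=0x35
body[2] xor  r1, r0, r2 → r1=0x63
body[3] mov  r1, #0x9c → r1=0x9c
body[4] sub  r2, r4, r0 → r2=0xd8
body[5] mov  r3, r0 → r3=0x35
epilogue: pop r2=0x56, sp=0xeb
epilogue: pop r1=0xc5, sp=0xec
epilogue: pop r0=0x97, sp=0xed
prologue pushed ['r0', 'r1', 'r2'] at ['0xec', '0xeb', '0xea']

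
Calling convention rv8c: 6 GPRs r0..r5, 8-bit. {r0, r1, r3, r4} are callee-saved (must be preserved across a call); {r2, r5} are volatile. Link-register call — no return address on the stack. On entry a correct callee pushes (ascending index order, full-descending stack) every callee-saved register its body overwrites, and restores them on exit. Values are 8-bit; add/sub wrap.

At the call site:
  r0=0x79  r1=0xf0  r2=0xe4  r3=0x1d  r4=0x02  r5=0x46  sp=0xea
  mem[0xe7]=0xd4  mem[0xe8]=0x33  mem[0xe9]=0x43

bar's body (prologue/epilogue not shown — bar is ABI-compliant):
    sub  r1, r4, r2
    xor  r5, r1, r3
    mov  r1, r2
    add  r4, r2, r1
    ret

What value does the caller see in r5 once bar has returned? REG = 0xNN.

prologue: push r1 → mem[0xe9]=0xf0, sp=0xe9
prologue: push r4 → mem[0xe8]=0x02, sp=0xe8
body[0] sub  r1, r4, r2 → r1=0x1e
body[1] xor  r5, r1, r3 → r5=0x03
body[2] mov  r1, r2 → r1=0xe4
body[3] add  r4, r2, r1 → r4=0xc8
epilogue: pop r4=0x02, sp=0xe9
epilogue: pop r1=0xf0, sp=0xea
r5 is caller-saved → body value

REG = 0x03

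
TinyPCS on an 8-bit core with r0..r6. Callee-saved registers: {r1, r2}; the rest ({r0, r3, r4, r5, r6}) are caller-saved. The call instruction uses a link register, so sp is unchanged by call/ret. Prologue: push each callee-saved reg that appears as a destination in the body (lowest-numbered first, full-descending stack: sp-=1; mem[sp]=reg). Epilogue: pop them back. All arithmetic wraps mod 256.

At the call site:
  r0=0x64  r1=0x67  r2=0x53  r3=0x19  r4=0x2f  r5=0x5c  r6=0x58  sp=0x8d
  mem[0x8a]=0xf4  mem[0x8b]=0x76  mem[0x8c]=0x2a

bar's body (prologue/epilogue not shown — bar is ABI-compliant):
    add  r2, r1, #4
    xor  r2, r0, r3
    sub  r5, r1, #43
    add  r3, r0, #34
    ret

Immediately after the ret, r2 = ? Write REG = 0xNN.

prologue: push r2 → mem[0x8c]=0x53, sp=0x8c
body[0] add  r2, r1, #4 → r2=0x6b
body[1] xor  r2, r0, r3 → r2=0x7d
body[2] sub  r5, r1, #43 → r5=0x3c
body[3] add  r3, r0, #34 → r3=0x86
epilogue: pop r2=0x53, sp=0x8d
r2 is callee-saved → restored

REG = 0x53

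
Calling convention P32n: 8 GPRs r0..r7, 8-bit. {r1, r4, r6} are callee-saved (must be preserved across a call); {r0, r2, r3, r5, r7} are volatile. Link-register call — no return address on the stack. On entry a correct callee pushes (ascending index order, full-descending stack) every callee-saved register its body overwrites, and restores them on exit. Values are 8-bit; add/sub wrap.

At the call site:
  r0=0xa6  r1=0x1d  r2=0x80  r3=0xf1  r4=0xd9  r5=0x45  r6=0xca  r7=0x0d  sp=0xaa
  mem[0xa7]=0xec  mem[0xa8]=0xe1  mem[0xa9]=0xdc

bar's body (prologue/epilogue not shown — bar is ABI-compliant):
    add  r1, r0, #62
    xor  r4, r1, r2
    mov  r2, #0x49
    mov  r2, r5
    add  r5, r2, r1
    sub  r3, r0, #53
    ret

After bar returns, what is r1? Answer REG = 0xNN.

REG = 0x1d

prologue: push r1 → mem[0xa9]=0x1d, sp=0xa9
prologue: push r4 → mem[0xa8]=0xd9, sp=0xa8
body[0] add  r1, r0, #62 → r1=0xe4
body[1] xor  r4, r1, r2 → r4=0x64
body[2] mov  r2, #0x49 → r2=0x49
body[3] mov  r2, r5 → r2=0x45
body[4] add  r5, r2, r1 → r5=0x29
body[5] sub  r3, r0, #53 → r3=0x71
epilogue: pop r4=0xd9, sp=0xa9
epilogue: pop r1=0x1d, sp=0xaa
r1 is callee-saved → restored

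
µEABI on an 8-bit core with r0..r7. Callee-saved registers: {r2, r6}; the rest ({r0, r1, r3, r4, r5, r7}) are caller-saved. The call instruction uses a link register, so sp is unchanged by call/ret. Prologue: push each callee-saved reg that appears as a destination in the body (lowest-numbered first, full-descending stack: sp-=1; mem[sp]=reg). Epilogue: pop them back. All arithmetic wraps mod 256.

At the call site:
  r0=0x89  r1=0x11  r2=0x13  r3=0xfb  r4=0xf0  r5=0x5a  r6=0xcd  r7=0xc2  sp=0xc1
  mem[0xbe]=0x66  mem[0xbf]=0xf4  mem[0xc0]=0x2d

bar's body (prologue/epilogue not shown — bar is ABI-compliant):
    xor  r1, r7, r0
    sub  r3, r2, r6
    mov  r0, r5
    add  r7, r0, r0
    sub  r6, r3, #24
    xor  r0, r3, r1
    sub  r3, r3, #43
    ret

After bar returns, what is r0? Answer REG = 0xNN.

REG = 0x0d

prologue: push r6 → mem[0xc0]=0xcd, sp=0xc0
body[0] xor  r1, r7, r0 → r1=0x4b
body[1] sub  r3, r2, r6 → r3=0x46
body[2] mov  r0, r5 → r0=0x5a
body[3] add  r7, r0, r0 → r7=0xb4
body[4] sub  r6, r3, #24 → r6=0x2e
body[5] xor  r0, r3, r1 → r0=0x0d
body[6] sub  r3, r3, #43 → r3=0x1b
epilogue: pop r6=0xcd, sp=0xc1
r0 is caller-saved → body value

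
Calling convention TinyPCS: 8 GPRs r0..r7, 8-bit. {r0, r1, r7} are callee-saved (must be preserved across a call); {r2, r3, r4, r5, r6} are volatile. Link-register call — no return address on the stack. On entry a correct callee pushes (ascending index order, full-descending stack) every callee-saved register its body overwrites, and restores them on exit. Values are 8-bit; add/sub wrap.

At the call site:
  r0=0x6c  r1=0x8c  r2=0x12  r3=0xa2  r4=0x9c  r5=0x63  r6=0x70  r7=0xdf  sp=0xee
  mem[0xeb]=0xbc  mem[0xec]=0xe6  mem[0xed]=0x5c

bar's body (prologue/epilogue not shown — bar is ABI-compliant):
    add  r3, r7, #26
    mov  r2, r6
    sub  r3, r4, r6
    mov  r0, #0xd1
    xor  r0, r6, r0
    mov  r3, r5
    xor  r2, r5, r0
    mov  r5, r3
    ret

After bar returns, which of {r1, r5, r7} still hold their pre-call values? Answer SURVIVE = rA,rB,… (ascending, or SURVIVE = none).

SURVIVE = r1,r5,r7

prologue: push r0 -> mem[0xed]=0x6c, sp=0xed
body[0] add  r3, r7, #26 -> r3=0xf9
body[1] mov  r2, r6 -> r2=0x70
body[2] sub  r3, r4, r6 -> r3=0x2c
body[3] mov  r0, #0xd1 -> r0=0xd1
body[4] xor  r0, r6, r0 -> r0=0xa1
body[5] mov  r3, r5 -> r3=0x63
body[6] xor  r2, r5, r0 -> r2=0xc2
body[7] mov  r5, r3 -> r5=0x63
epilogue: pop r0=0x6c, sp=0xee
r1: callee-saved, written=False
r5: caller-saved, written=True
r7: callee-saved, written=False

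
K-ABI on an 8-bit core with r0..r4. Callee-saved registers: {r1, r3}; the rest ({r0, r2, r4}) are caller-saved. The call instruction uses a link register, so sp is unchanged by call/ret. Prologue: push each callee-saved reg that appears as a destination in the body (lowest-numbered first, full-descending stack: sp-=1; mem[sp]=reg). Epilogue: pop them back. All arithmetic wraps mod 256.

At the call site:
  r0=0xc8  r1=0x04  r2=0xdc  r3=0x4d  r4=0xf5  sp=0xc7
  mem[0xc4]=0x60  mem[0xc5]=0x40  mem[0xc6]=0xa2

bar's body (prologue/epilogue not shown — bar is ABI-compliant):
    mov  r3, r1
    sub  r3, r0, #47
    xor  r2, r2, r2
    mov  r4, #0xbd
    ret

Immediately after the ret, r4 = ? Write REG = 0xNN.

prologue: push r3 → mem[0xc6]=0x4d, sp=0xc6
body[0] mov  r3, r1 → r3=0x04
body[1] sub  r3, r0, #47 → r3=0x99
body[2] xor  r2, r2, r2 → r2=0x00
body[3] mov  r4, #0xbd → r4=0xbd
epilogue: pop r3=0x4d, sp=0xc7
r4 is caller-saved → body value

REG = 0xbd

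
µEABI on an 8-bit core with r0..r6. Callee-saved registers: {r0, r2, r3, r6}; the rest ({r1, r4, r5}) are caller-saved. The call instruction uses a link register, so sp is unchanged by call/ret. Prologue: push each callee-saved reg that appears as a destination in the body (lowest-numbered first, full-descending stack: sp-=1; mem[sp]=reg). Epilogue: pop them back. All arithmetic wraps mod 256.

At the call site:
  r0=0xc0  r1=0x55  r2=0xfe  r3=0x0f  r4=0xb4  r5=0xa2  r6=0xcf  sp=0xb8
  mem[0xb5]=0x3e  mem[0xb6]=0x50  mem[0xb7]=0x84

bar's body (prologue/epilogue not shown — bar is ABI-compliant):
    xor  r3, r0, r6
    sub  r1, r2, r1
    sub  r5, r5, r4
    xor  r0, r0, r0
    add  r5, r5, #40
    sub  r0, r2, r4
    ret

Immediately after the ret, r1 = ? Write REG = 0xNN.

prologue: push r0 -> mem[0xb7]=0xc0, sp=0xb7
prologue: push r3 -> mem[0xb6]=0x0f, sp=0xb6
body[0] xor  r3, r0, r6 -> r3=0x0f
body[1] sub  r1, r2, r1 -> r1=0xa9
body[2] sub  r5, r5, r4 -> r5=0xee
body[3] xor  r0, r0, r0 -> r0=0x00
body[4] add  r5, r5, #40 -> r5=0x16
body[5] sub  r0, r2, r4 -> r0=0x4a
epilogue: pop r3=0x0f, sp=0xb7
epilogue: pop r0=0xc0, sp=0xb8
r1 is caller-saved -> body value

REG = 0xa9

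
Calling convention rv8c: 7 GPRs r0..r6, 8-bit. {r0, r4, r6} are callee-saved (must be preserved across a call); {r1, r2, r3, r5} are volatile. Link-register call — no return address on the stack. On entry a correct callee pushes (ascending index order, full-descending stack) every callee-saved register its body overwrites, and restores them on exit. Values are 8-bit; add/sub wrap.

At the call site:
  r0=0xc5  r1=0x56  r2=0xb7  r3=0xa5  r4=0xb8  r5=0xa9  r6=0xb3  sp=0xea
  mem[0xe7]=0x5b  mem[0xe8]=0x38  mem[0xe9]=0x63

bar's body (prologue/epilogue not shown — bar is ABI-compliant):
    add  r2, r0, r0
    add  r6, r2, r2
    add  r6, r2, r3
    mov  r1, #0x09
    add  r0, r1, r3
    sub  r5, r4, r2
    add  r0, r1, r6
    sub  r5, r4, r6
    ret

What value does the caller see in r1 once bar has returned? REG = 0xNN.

prologue: push r0 -> mem[0xe9]=0xc5, sp=0xe9
prologue: push r6 -> mem[0xe8]=0xb3, sp=0xe8
body[0] add  r2, r0, r0 -> r2=0x8a
body[1] add  r6, r2, r2 -> r6=0x14
body[2] add  r6, r2, r3 -> r6=0x2f
body[3] mov  r1, #0x09 -> r1=0x09
body[4] add  r0, r1, r3 -> r0=0xae
body[5] sub  r5, r4, r2 -> r5=0x2e
body[6] add  r0, r1, r6 -> r0=0x38
body[7] sub  r5, r4, r6 -> r5=0x89
epilogue: pop r6=0xb3, sp=0xe9
epilogue: pop r0=0xc5, sp=0xea
r1 is caller-saved -> body value

REG = 0x09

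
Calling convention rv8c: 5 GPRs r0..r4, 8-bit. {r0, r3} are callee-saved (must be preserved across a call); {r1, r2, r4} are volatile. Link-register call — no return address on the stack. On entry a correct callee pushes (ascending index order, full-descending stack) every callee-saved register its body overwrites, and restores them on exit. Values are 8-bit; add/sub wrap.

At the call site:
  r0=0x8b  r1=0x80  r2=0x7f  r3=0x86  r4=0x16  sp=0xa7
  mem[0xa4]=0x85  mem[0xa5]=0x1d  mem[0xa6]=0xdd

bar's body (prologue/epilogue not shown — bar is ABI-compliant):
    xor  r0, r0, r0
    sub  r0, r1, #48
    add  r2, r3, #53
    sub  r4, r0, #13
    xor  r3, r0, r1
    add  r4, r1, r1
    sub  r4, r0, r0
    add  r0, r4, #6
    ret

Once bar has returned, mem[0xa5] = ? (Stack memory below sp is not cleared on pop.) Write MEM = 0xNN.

prologue: push r0 -> mem[0xa6]=0x8b, sp=0xa6
prologue: push r3 -> mem[0xa5]=0x86, sp=0xa5
body[0] xor  r0, r0, r0 -> r0=0x00
body[1] sub  r0, r1, #48 -> r0=0x50
body[2] add  r2, r3, #53 -> r2=0xbb
body[3] sub  r4, r0, #13 -> r4=0x43
body[4] xor  r3, r0, r1 -> r3=0xd0
body[5] add  r4, r1, r1 -> r4=0x00
body[6] sub  r4, r0, r0 -> r4=0x00
body[7] add  r0, r4, #6 -> r0=0x06
epilogue: pop r3=0x86, sp=0xa6
epilogue: pop r0=0x8b, sp=0xa7
prologue pushed ['r0', 'r3'] at ['0xa6', '0xa5']

MEM = 0x86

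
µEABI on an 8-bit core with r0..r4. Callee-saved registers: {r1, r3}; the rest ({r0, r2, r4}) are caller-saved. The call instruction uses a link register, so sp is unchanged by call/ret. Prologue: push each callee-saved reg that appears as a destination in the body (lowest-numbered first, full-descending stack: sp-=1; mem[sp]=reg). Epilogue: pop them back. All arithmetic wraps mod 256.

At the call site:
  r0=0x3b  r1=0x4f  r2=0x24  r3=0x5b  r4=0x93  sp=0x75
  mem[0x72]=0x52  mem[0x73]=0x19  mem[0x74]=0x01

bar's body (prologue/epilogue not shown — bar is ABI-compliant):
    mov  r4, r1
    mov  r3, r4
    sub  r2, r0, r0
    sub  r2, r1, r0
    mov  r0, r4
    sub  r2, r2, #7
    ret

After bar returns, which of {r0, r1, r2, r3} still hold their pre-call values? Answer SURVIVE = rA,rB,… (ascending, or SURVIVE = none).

prologue: push r3 → mem[0x74]=0x5b, sp=0x74
body[0] mov  r4, r1 → r4=0x4f
body[1] mov  r3, r4 → r3=0x4f
body[2] sub  r2, r0, r0 → r2=0x00
body[3] sub  r2, r1, r0 → r2=0x14
body[4] mov  r0, r4 → r0=0x4f
body[5] sub  r2, r2, #7 → r2=0x0d
epilogue: pop r3=0x5b, sp=0x75
r0: caller-saved, written=True
r1: callee-saved, written=False
r2: caller-saved, written=True
r3: callee-saved, written=True

SURVIVE = r1,r3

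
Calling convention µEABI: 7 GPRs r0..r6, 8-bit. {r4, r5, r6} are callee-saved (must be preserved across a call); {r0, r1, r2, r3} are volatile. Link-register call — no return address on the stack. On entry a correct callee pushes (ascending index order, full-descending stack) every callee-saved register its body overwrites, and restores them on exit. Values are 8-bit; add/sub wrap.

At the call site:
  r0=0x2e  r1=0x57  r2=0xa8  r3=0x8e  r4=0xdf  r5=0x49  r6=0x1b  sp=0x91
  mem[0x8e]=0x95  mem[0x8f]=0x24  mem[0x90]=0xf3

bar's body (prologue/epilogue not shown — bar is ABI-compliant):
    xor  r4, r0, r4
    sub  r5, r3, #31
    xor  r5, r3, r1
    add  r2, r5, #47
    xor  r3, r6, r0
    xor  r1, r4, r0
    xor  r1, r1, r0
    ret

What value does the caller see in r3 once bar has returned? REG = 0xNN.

prologue: push r4 → mem[0x90]=0xdf, sp=0x90
prologue: push r5 → mem[0x8f]=0x49, sp=0x8f
body[0] xor  r4, r0, r4 → r4=0xf1
body[1] sub  r5, r3, #31 → r5=0x6f
body[2] xor  r5, r3, r1 → r5=0xd9
body[3] add  r2, r5, #47 → r2=0x08
body[4] xor  r3, r6, r0 → r3=0x35
body[5] xor  r1, r4, r0 → r1=0xdf
body[6] xor  r1, r1, r0 → r1=0xf1
epilogue: pop r5=0x49, sp=0x90
epilogue: pop r4=0xdf, sp=0x91
r3 is caller-saved → body value

REG = 0x35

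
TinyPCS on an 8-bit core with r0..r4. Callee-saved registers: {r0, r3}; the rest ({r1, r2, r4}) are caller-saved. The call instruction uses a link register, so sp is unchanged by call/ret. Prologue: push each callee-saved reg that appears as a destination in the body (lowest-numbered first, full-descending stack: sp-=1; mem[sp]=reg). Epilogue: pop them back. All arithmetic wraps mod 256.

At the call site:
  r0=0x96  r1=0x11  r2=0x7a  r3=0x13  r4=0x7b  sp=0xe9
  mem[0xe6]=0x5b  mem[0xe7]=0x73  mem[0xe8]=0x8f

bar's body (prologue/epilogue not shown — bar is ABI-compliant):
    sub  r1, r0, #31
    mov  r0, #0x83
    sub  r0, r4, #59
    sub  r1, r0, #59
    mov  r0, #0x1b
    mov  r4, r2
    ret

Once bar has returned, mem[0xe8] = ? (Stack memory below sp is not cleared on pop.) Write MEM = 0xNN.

prologue: push r0 -> mem[0xe8]=0x96, sp=0xe8
body[0] sub  r1, r0, #31 -> r1=0x77
body[1] mov  r0, #0x83 -> r0=0x83
body[2] sub  r0, r4, #59 -> r0=0x40
body[3] sub  r1, r0, #59 -> r1=0x05
body[4] mov  r0, #0x1b -> r0=0x1b
body[5] mov  r4, r2 -> r4=0x7a
epilogue: pop r0=0x96, sp=0xe9
prologue pushed ['r0'] at ['0xe8']

MEM = 0x96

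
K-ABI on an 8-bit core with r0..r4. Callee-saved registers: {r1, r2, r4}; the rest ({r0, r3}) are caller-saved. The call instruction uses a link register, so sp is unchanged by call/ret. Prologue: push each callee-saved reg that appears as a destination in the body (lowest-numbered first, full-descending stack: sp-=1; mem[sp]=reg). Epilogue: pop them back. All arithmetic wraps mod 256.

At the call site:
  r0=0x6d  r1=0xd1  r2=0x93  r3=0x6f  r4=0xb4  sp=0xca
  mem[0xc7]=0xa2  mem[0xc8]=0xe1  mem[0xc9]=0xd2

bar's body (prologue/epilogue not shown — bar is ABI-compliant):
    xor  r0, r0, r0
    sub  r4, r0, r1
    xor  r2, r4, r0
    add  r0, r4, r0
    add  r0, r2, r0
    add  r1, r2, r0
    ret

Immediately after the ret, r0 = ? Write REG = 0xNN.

REG = 0x5e

prologue: push r1 → mem[0xc9]=0xd1, sp=0xc9
prologue: push r2 → mem[0xc8]=0x93, sp=0xc8
prologue: push r4 → mem[0xc7]=0xb4, sp=0xc7
body[0] xor  r0, r0, r0 → r0=0x00
body[1] sub  r4, r0, r1 → r4=0x2f
body[2] xor  r2, r4, r0 → r2=0x2f
body[3] add  r0, r4, r0 → r0=0x2f
body[4] add  r0, r2, r0 → r0=0x5e
body[5] add  r1, r2, r0 → r1=0x8d
epilogue: pop r4=0xb4, sp=0xc8
epilogue: pop r2=0x93, sp=0xc9
epilogue: pop r1=0xd1, sp=0xca
r0 is caller-saved → body value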